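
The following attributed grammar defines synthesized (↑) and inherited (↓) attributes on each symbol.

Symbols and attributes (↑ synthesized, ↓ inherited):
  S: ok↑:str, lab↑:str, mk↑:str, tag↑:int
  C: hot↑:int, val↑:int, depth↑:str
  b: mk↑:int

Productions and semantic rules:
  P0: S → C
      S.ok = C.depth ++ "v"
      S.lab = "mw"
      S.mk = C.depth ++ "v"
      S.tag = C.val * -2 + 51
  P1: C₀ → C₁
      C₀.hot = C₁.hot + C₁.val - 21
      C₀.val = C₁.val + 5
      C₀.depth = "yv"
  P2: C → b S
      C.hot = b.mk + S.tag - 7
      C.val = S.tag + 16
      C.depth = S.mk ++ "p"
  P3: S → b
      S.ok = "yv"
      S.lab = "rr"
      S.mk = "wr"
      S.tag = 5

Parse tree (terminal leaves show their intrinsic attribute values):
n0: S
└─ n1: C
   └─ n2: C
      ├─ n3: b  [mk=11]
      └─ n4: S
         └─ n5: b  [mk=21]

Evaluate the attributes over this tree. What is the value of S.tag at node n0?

-1

1. n3.mk = 11  [terminal]
2. n5.mk = 21  [terminal]
3. n4.ok = "yv"  ["yv"]
4. n4.lab = "rr"  ["rr"]
5. n4.mk = "wr"  ["wr"]
6. n4.tag = 5  [5]
7. n2.hot = 9  [b.mk + S.tag - 7]
8. n2.val = 21  [S.tag + 16]
9. n2.depth = "wrp"  [S.mk ++ "p"]
10. n1.hot = 9  [C₁.hot + C₁.val - 21]
11. n1.val = 26  [C₁.val + 5]
12. n1.depth = "yv"  ["yv"]
13. n0.ok = "yvv"  [C.depth ++ "v"]
14. n0.lab = "mw"  ["mw"]
15. n0.mk = "yvv"  [C.depth ++ "v"]
16. n0.tag = -1  [C.val * -2 + 51]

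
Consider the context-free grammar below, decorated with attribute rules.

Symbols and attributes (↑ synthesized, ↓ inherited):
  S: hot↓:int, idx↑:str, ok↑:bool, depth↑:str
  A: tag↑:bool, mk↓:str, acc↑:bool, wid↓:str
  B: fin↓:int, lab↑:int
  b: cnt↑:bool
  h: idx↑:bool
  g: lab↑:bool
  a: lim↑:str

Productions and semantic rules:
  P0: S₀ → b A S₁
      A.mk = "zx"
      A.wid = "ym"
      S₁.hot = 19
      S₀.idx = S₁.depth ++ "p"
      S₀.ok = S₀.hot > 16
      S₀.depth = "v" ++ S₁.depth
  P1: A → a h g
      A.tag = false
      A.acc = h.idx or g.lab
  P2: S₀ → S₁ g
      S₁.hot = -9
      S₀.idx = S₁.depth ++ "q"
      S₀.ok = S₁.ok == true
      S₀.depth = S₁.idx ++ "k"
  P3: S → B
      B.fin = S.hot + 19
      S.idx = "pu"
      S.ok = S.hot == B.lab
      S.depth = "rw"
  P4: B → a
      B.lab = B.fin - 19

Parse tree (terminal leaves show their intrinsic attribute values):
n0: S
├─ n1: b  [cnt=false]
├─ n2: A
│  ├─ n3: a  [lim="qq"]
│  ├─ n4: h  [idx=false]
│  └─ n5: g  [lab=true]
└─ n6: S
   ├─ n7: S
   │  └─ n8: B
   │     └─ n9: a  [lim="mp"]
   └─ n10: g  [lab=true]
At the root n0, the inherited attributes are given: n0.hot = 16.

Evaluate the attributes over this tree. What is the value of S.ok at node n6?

1. n0.hot = 16  [given at root]
2. n1.cnt = false  [terminal]
3. n2.mk = "zx"  ["zx"]
4. n2.wid = "ym"  ["ym"]
5. n3.lim = "qq"  [terminal]
6. n4.idx = false  [terminal]
7. n5.lab = true  [terminal]
8. n2.tag = false  [false]
9. n2.acc = true  [h.idx or g.lab]
10. n6.hot = 19  [19]
11. n7.hot = -9  [-9]
12. n8.fin = 10  [S.hot + 19]
13. n9.lim = "mp"  [terminal]
14. n8.lab = -9  [B.fin - 19]
15. n7.idx = "pu"  ["pu"]
16. n7.ok = true  [S.hot == B.lab]
17. n7.depth = "rw"  ["rw"]
18. n10.lab = true  [terminal]
19. n6.idx = "rwq"  [S₁.depth ++ "q"]
20. n6.ok = true  [S₁.ok == true]
21. n6.depth = "puk"  [S₁.idx ++ "k"]
22. n0.idx = "pukp"  [S₁.depth ++ "p"]
23. n0.ok = false  [S₀.hot > 16]
24. n0.depth = "vpuk"  ["v" ++ S₁.depth]

true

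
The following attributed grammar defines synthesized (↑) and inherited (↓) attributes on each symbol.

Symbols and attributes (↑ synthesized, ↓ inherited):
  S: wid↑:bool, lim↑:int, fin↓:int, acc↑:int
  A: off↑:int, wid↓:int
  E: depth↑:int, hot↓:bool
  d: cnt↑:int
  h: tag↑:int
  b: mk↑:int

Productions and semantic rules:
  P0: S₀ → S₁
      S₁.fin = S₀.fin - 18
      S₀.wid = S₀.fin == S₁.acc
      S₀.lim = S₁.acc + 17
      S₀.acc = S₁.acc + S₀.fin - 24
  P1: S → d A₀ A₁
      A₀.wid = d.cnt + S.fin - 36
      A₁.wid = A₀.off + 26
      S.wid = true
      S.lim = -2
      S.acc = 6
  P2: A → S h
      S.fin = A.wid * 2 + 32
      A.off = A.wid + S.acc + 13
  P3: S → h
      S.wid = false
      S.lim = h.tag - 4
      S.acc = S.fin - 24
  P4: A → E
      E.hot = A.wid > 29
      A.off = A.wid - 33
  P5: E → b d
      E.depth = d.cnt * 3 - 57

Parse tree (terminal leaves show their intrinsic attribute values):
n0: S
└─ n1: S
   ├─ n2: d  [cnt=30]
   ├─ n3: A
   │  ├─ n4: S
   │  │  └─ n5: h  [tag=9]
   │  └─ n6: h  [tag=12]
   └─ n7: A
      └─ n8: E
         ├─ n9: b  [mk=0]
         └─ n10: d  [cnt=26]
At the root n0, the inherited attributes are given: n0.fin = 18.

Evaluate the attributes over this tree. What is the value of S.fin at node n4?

1. n0.fin = 18  [given at root]
2. n1.fin = 0  [S₀.fin - 18]
3. n2.cnt = 30  [terminal]
4. n3.wid = -6  [d.cnt + S.fin - 36]
5. n4.fin = 20  [A.wid * 2 + 32]
6. n5.tag = 9  [terminal]
7. n4.wid = false  [false]
8. n4.lim = 5  [h.tag - 4]
9. n4.acc = -4  [S.fin - 24]
10. n6.tag = 12  [terminal]
11. n3.off = 3  [A.wid + S.acc + 13]
12. n7.wid = 29  [A₀.off + 26]
13. n8.hot = false  [A.wid > 29]
14. n9.mk = 0  [terminal]
15. n10.cnt = 26  [terminal]
16. n8.depth = 21  [d.cnt * 3 - 57]
17. n7.off = -4  [A.wid - 33]
18. n1.wid = true  [true]
19. n1.lim = -2  [-2]
20. n1.acc = 6  [6]
21. n0.wid = false  [S₀.fin == S₁.acc]
22. n0.lim = 23  [S₁.acc + 17]
23. n0.acc = 0  [S₁.acc + S₀.fin - 24]

20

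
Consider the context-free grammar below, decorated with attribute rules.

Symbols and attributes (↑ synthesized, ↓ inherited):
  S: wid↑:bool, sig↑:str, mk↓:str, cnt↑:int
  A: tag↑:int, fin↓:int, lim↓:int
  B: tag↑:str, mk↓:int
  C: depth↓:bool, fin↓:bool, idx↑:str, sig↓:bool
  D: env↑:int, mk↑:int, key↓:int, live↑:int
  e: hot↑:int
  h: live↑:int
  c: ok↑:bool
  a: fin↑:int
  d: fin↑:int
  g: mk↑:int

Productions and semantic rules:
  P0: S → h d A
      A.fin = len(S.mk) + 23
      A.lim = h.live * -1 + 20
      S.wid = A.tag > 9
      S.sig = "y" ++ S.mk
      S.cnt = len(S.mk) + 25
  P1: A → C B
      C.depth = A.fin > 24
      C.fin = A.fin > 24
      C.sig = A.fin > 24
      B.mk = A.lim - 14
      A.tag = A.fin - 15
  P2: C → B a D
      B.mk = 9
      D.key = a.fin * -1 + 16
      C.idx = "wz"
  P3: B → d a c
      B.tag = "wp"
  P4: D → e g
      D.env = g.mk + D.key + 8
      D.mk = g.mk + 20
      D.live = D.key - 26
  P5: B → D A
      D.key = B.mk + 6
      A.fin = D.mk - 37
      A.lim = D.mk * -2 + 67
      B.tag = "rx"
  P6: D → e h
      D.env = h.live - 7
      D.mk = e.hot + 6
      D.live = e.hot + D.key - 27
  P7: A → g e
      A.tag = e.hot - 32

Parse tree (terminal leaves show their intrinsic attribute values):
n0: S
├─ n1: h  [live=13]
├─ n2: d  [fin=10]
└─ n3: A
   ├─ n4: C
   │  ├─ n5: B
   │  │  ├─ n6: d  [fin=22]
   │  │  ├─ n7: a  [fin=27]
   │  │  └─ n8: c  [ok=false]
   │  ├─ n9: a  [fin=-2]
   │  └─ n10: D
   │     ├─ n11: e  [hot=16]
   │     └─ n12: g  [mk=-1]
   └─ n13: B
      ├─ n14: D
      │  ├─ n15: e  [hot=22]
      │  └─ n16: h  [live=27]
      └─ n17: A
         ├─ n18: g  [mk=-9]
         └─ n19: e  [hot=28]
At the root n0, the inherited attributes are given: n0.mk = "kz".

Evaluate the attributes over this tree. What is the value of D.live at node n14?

-6

1. n0.mk = "kz"  [given at root]
2. n1.live = 13  [terminal]
3. n2.fin = 10  [terminal]
4. n3.fin = 25  [len(S.mk) + 23]
5. n3.lim = 7  [h.live * -1 + 20]
6. n4.depth = true  [A.fin > 24]
7. n4.fin = true  [A.fin > 24]
8. n4.sig = true  [A.fin > 24]
9. n5.mk = 9  [9]
10. n6.fin = 22  [terminal]
11. n7.fin = 27  [terminal]
12. n8.ok = false  [terminal]
13. n5.tag = "wp"  ["wp"]
14. n9.fin = -2  [terminal]
15. n10.key = 18  [a.fin * -1 + 16]
16. n11.hot = 16  [terminal]
17. n12.mk = -1  [terminal]
18. n10.env = 25  [g.mk + D.key + 8]
19. n10.mk = 19  [g.mk + 20]
20. n10.live = -8  [D.key - 26]
21. n4.idx = "wz"  ["wz"]
22. n13.mk = -7  [A.lim - 14]
23. n14.key = -1  [B.mk + 6]
24. n15.hot = 22  [terminal]
25. n16.live = 27  [terminal]
26. n14.env = 20  [h.live - 7]
27. n14.mk = 28  [e.hot + 6]
28. n14.live = -6  [e.hot + D.key - 27]
29. n17.fin = -9  [D.mk - 37]
30. n17.lim = 11  [D.mk * -2 + 67]
31. n18.mk = -9  [terminal]
32. n19.hot = 28  [terminal]
33. n17.tag = -4  [e.hot - 32]
34. n13.tag = "rx"  ["rx"]
35. n3.tag = 10  [A.fin - 15]
36. n0.wid = true  [A.tag > 9]
37. n0.sig = "ykz"  ["y" ++ S.mk]
38. n0.cnt = 27  [len(S.mk) + 25]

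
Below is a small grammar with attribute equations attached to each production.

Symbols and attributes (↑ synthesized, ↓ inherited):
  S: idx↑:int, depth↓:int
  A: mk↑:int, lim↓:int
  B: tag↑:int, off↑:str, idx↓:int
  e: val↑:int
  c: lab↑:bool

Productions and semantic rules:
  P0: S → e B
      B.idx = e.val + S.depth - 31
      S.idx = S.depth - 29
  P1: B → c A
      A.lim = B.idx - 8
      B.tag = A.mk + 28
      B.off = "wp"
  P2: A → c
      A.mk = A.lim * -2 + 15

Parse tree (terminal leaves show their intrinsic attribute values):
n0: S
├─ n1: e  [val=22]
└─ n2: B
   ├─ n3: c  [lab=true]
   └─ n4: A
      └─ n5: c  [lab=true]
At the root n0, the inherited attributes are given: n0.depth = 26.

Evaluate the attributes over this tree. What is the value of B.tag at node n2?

25

1. n0.depth = 26  [given at root]
2. n1.val = 22  [terminal]
3. n2.idx = 17  [e.val + S.depth - 31]
4. n3.lab = true  [terminal]
5. n4.lim = 9  [B.idx - 8]
6. n5.lab = true  [terminal]
7. n4.mk = -3  [A.lim * -2 + 15]
8. n2.tag = 25  [A.mk + 28]
9. n2.off = "wp"  ["wp"]
10. n0.idx = -3  [S.depth - 29]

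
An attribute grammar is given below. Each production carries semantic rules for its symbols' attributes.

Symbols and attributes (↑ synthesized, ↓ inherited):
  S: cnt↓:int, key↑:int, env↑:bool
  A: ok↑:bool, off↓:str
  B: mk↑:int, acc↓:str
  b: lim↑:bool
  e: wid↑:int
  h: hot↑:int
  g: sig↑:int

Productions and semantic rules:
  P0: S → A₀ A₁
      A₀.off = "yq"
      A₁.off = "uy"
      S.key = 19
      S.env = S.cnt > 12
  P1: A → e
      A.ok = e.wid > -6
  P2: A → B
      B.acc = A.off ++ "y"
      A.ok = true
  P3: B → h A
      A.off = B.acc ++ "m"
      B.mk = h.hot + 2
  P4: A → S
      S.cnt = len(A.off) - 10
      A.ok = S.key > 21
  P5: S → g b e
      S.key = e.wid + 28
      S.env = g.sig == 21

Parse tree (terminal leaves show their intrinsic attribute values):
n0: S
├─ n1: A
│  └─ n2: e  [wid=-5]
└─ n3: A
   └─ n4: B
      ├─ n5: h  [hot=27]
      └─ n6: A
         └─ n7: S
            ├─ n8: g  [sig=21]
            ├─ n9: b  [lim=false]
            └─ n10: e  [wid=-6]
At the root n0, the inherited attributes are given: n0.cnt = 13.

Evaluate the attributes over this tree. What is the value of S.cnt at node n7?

-6

1. n0.cnt = 13  [given at root]
2. n1.off = "yq"  ["yq"]
3. n2.wid = -5  [terminal]
4. n1.ok = true  [e.wid > -6]
5. n3.off = "uy"  ["uy"]
6. n4.acc = "uyy"  [A.off ++ "y"]
7. n5.hot = 27  [terminal]
8. n6.off = "uyym"  [B.acc ++ "m"]
9. n7.cnt = -6  [len(A.off) - 10]
10. n8.sig = 21  [terminal]
11. n9.lim = false  [terminal]
12. n10.wid = -6  [terminal]
13. n7.key = 22  [e.wid + 28]
14. n7.env = true  [g.sig == 21]
15. n6.ok = true  [S.key > 21]
16. n4.mk = 29  [h.hot + 2]
17. n3.ok = true  [true]
18. n0.key = 19  [19]
19. n0.env = true  [S.cnt > 12]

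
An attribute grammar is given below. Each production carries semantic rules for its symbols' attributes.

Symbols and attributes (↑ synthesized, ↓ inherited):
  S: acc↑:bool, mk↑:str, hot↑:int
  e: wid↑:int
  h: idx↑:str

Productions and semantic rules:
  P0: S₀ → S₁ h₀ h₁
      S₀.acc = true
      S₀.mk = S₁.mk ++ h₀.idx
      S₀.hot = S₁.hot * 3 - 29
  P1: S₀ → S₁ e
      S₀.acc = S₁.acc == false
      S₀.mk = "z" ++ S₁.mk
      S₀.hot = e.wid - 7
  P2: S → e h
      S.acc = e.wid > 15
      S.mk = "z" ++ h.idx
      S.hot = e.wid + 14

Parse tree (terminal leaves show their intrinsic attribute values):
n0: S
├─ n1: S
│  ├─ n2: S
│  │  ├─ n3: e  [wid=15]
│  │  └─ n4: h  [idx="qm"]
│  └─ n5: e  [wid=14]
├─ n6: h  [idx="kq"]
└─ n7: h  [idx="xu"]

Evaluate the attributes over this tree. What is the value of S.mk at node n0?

1. n3.wid = 15  [terminal]
2. n4.idx = "qm"  [terminal]
3. n2.acc = false  [e.wid > 15]
4. n2.mk = "zqm"  ["z" ++ h.idx]
5. n2.hot = 29  [e.wid + 14]
6. n5.wid = 14  [terminal]
7. n1.acc = true  [S₁.acc == false]
8. n1.mk = "zzqm"  ["z" ++ S₁.mk]
9. n1.hot = 7  [e.wid - 7]
10. n6.idx = "kq"  [terminal]
11. n7.idx = "xu"  [terminal]
12. n0.acc = true  [true]
13. n0.mk = "zzqmkq"  [S₁.mk ++ h₀.idx]
14. n0.hot = -8  [S₁.hot * 3 - 29]

"zzqmkq"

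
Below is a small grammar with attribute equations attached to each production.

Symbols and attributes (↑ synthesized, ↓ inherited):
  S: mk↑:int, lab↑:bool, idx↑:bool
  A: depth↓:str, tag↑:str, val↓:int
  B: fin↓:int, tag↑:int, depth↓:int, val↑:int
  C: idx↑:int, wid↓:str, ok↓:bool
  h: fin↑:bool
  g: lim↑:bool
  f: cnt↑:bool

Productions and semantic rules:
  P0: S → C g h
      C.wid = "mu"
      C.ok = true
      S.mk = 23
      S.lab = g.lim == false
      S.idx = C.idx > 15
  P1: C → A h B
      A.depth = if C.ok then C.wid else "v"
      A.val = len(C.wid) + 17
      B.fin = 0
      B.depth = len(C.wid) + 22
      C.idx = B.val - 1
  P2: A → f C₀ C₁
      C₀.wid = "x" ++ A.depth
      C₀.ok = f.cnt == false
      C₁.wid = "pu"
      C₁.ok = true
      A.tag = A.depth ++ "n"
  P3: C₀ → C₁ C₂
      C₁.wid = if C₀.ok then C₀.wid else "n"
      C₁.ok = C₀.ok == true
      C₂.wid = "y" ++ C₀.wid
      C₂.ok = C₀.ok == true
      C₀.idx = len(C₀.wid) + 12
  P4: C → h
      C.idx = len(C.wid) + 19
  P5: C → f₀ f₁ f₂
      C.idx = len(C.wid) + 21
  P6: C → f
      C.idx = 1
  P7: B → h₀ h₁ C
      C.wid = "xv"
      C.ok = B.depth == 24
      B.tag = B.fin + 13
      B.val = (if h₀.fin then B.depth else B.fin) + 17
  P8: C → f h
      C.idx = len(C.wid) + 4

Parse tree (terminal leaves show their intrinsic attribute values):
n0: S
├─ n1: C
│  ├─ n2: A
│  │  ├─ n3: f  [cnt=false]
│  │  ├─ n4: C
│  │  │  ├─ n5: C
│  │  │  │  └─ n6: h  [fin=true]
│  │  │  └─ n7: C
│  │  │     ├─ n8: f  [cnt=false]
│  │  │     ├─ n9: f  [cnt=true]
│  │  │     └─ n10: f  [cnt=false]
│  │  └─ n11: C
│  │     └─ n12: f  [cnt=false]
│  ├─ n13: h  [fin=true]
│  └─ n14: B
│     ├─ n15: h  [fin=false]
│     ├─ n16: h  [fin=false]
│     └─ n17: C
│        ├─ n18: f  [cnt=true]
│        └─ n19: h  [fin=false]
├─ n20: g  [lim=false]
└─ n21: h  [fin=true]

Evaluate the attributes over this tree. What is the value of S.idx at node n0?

true

1. n1.wid = "mu"  ["mu"]
2. n1.ok = true  [true]
3. n2.depth = "mu"  [if C.ok then C.wid else "v"]
4. n2.val = 19  [len(C.wid) + 17]
5. n3.cnt = false  [terminal]
6. n4.wid = "xmu"  ["x" ++ A.depth]
7. n4.ok = true  [f.cnt == false]
8. n5.wid = "xmu"  [if C₀.ok then C₀.wid else "n"]
9. n5.ok = true  [C₀.ok == true]
10. n6.fin = true  [terminal]
11. n5.idx = 22  [len(C.wid) + 19]
12. n7.wid = "yxmu"  ["y" ++ C₀.wid]
13. n7.ok = true  [C₀.ok == true]
14. n8.cnt = false  [terminal]
15. n9.cnt = true  [terminal]
16. n10.cnt = false  [terminal]
17. n7.idx = 25  [len(C.wid) + 21]
18. n4.idx = 15  [len(C₀.wid) + 12]
19. n11.wid = "pu"  ["pu"]
20. n11.ok = true  [true]
21. n12.cnt = false  [terminal]
22. n11.idx = 1  [1]
23. n2.tag = "mun"  [A.depth ++ "n"]
24. n13.fin = true  [terminal]
25. n14.fin = 0  [0]
26. n14.depth = 24  [len(C.wid) + 22]
27. n15.fin = false  [terminal]
28. n16.fin = false  [terminal]
29. n17.wid = "xv"  ["xv"]
30. n17.ok = true  [B.depth == 24]
31. n18.cnt = true  [terminal]
32. n19.fin = false  [terminal]
33. n17.idx = 6  [len(C.wid) + 4]
34. n14.tag = 13  [B.fin + 13]
35. n14.val = 17  [(if h₀.fin then B.depth else B.fin) + 17]
36. n1.idx = 16  [B.val - 1]
37. n20.lim = false  [terminal]
38. n21.fin = true  [terminal]
39. n0.mk = 23  [23]
40. n0.lab = true  [g.lim == false]
41. n0.idx = true  [C.idx > 15]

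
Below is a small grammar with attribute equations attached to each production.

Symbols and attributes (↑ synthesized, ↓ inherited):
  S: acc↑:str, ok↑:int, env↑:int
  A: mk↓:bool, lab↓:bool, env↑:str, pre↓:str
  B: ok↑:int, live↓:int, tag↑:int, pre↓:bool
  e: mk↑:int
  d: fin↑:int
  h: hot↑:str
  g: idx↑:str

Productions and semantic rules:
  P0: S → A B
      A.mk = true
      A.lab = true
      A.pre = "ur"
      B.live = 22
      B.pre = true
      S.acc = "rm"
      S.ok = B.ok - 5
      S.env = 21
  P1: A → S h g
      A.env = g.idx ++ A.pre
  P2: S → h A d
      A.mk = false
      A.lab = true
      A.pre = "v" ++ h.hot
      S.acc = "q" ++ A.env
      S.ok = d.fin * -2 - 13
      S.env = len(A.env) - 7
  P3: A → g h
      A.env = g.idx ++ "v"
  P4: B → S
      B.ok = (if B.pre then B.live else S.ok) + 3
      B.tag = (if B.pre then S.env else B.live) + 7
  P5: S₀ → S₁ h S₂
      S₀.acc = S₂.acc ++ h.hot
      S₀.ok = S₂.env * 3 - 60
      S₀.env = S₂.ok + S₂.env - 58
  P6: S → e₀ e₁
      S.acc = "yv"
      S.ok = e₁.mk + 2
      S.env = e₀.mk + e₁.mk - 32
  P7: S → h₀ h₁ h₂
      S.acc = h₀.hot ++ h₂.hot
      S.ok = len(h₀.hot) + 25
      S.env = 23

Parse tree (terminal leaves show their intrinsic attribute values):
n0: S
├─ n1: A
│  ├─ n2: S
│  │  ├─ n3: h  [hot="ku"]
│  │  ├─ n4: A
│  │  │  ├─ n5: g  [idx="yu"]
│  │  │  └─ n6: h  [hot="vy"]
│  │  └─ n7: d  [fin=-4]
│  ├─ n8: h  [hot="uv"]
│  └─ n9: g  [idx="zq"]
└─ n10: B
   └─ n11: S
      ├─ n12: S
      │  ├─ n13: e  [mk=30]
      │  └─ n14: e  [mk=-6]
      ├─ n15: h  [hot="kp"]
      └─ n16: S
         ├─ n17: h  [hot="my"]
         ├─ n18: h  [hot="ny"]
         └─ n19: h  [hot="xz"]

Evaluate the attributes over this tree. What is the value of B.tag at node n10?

1. n1.mk = true  [true]
2. n1.lab = true  [true]
3. n1.pre = "ur"  ["ur"]
4. n3.hot = "ku"  [terminal]
5. n4.mk = false  [false]
6. n4.lab = true  [true]
7. n4.pre = "vku"  ["v" ++ h.hot]
8. n5.idx = "yu"  [terminal]
9. n6.hot = "vy"  [terminal]
10. n4.env = "yuv"  [g.idx ++ "v"]
11. n7.fin = -4  [terminal]
12. n2.acc = "qyuv"  ["q" ++ A.env]
13. n2.ok = -5  [d.fin * -2 - 13]
14. n2.env = -4  [len(A.env) - 7]
15. n8.hot = "uv"  [terminal]
16. n9.idx = "zq"  [terminal]
17. n1.env = "zqur"  [g.idx ++ A.pre]
18. n10.live = 22  [22]
19. n10.pre = true  [true]
20. n13.mk = 30  [terminal]
21. n14.mk = -6  [terminal]
22. n12.acc = "yv"  ["yv"]
23. n12.ok = -4  [e₁.mk + 2]
24. n12.env = -8  [e₀.mk + e₁.mk - 32]
25. n15.hot = "kp"  [terminal]
26. n17.hot = "my"  [terminal]
27. n18.hot = "ny"  [terminal]
28. n19.hot = "xz"  [terminal]
29. n16.acc = "myxz"  [h₀.hot ++ h₂.hot]
30. n16.ok = 27  [len(h₀.hot) + 25]
31. n16.env = 23  [23]
32. n11.acc = "myxzkp"  [S₂.acc ++ h.hot]
33. n11.ok = 9  [S₂.env * 3 - 60]
34. n11.env = -8  [S₂.ok + S₂.env - 58]
35. n10.ok = 25  [(if B.pre then B.live else S.ok) + 3]
36. n10.tag = -1  [(if B.pre then S.env else B.live) + 7]
37. n0.acc = "rm"  ["rm"]
38. n0.ok = 20  [B.ok - 5]
39. n0.env = 21  [21]

-1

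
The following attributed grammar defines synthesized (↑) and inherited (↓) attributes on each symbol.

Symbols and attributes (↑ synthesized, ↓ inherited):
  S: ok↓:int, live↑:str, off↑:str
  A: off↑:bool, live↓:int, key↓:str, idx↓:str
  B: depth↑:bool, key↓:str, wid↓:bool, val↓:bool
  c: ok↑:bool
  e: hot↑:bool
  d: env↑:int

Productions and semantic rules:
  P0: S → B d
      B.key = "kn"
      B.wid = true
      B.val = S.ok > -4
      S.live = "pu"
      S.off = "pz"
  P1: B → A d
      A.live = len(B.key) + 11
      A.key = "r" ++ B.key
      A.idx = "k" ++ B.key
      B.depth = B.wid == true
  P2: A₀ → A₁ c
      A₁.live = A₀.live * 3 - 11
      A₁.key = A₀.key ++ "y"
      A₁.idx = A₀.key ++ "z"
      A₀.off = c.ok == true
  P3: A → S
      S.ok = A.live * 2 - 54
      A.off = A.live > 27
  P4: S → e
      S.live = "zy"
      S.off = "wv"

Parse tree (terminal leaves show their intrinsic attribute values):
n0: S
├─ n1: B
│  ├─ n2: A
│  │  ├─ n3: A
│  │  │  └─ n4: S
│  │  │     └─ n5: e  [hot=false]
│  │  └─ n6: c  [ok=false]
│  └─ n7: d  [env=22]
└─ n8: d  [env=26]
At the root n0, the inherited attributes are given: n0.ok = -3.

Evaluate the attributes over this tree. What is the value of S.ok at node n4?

1. n0.ok = -3  [given at root]
2. n1.key = "kn"  ["kn"]
3. n1.wid = true  [true]
4. n1.val = true  [S.ok > -4]
5. n2.live = 13  [len(B.key) + 11]
6. n2.key = "rkn"  ["r" ++ B.key]
7. n2.idx = "kkn"  ["k" ++ B.key]
8. n3.live = 28  [A₀.live * 3 - 11]
9. n3.key = "rkny"  [A₀.key ++ "y"]
10. n3.idx = "rknz"  [A₀.key ++ "z"]
11. n4.ok = 2  [A.live * 2 - 54]
12. n5.hot = false  [terminal]
13. n4.live = "zy"  ["zy"]
14. n4.off = "wv"  ["wv"]
15. n3.off = true  [A.live > 27]
16. n6.ok = false  [terminal]
17. n2.off = false  [c.ok == true]
18. n7.env = 22  [terminal]
19. n1.depth = true  [B.wid == true]
20. n8.env = 26  [terminal]
21. n0.live = "pu"  ["pu"]
22. n0.off = "pz"  ["pz"]

2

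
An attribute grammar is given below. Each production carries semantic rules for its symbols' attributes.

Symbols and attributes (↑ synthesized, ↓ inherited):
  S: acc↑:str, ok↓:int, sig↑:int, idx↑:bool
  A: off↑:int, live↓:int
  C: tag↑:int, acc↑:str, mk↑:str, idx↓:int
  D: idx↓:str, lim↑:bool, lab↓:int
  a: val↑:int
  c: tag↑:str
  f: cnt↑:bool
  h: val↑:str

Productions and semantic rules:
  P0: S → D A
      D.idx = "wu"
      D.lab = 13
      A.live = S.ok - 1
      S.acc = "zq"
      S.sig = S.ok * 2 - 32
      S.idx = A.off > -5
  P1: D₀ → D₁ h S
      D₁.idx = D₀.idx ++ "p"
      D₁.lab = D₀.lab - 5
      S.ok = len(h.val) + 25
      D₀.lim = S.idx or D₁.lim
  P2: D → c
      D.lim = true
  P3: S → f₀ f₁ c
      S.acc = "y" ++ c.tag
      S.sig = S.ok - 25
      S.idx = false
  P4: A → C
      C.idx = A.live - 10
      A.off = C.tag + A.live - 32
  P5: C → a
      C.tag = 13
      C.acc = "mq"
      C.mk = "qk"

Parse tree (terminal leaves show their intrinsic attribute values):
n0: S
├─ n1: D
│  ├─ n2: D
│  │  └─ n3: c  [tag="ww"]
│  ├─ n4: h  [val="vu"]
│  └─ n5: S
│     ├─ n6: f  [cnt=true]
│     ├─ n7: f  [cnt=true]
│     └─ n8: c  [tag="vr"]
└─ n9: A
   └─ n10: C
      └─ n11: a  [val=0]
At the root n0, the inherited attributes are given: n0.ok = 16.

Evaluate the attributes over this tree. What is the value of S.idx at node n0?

true

1. n0.ok = 16  [given at root]
2. n1.idx = "wu"  ["wu"]
3. n1.lab = 13  [13]
4. n2.idx = "wup"  [D₀.idx ++ "p"]
5. n2.lab = 8  [D₀.lab - 5]
6. n3.tag = "ww"  [terminal]
7. n2.lim = true  [true]
8. n4.val = "vu"  [terminal]
9. n5.ok = 27  [len(h.val) + 25]
10. n6.cnt = true  [terminal]
11. n7.cnt = true  [terminal]
12. n8.tag = "vr"  [terminal]
13. n5.acc = "yvr"  ["y" ++ c.tag]
14. n5.sig = 2  [S.ok - 25]
15. n5.idx = false  [false]
16. n1.lim = true  [S.idx or D₁.lim]
17. n9.live = 15  [S.ok - 1]
18. n10.idx = 5  [A.live - 10]
19. n11.val = 0  [terminal]
20. n10.tag = 13  [13]
21. n10.acc = "mq"  ["mq"]
22. n10.mk = "qk"  ["qk"]
23. n9.off = -4  [C.tag + A.live - 32]
24. n0.acc = "zq"  ["zq"]
25. n0.sig = 0  [S.ok * 2 - 32]
26. n0.idx = true  [A.off > -5]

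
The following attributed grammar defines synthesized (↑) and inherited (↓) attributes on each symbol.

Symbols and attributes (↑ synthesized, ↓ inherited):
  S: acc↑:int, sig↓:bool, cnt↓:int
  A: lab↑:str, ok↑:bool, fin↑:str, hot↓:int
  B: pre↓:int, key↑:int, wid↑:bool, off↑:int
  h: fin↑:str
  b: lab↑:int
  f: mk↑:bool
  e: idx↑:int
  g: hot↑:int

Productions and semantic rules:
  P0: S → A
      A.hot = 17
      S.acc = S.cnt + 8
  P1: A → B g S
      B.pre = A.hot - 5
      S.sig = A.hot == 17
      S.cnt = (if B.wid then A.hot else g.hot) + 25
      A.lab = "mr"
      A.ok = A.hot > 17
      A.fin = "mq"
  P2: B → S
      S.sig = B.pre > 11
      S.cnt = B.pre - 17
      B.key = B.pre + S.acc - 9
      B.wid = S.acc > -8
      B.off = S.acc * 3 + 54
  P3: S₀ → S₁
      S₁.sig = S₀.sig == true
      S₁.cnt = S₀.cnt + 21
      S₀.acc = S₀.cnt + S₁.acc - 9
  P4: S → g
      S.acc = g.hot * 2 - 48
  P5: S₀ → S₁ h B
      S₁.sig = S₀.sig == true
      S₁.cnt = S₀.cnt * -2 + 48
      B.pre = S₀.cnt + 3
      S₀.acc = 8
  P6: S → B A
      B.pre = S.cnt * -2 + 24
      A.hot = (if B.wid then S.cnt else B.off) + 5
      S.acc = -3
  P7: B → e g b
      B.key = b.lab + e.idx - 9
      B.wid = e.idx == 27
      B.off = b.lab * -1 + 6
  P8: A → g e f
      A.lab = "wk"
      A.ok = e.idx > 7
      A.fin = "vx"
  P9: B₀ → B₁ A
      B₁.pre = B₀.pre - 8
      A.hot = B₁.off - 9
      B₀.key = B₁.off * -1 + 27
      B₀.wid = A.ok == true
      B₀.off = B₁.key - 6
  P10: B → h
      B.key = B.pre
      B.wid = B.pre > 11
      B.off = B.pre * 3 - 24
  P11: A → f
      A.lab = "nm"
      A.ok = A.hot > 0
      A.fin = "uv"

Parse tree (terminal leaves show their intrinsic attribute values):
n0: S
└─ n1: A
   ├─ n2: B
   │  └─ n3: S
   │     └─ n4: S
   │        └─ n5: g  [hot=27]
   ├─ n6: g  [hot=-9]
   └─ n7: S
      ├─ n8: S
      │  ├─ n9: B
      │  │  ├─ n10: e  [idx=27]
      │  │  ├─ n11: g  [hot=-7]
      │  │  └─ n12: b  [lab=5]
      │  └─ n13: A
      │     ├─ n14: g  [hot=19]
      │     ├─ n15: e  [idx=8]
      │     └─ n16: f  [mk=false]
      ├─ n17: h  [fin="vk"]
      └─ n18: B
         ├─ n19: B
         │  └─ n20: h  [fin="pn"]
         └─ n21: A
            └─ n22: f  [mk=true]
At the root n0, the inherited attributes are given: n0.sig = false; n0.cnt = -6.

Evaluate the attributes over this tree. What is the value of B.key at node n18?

18

1. n0.sig = false  [given at root]
2. n0.cnt = -6  [given at root]
3. n1.hot = 17  [17]
4. n2.pre = 12  [A.hot - 5]
5. n3.sig = true  [B.pre > 11]
6. n3.cnt = -5  [B.pre - 17]
7. n4.sig = true  [S₀.sig == true]
8. n4.cnt = 16  [S₀.cnt + 21]
9. n5.hot = 27  [terminal]
10. n4.acc = 6  [g.hot * 2 - 48]
11. n3.acc = -8  [S₀.cnt + S₁.acc - 9]
12. n2.key = -5  [B.pre + S.acc - 9]
13. n2.wid = false  [S.acc > -8]
14. n2.off = 30  [S.acc * 3 + 54]
15. n6.hot = -9  [terminal]
16. n7.sig = true  [A.hot == 17]
17. n7.cnt = 16  [(if B.wid then A.hot else g.hot) + 25]
18. n8.sig = true  [S₀.sig == true]
19. n8.cnt = 16  [S₀.cnt * -2 + 48]
20. n9.pre = -8  [S.cnt * -2 + 24]
21. n10.idx = 27  [terminal]
22. n11.hot = -7  [terminal]
23. n12.lab = 5  [terminal]
24. n9.key = 23  [b.lab + e.idx - 9]
25. n9.wid = true  [e.idx == 27]
26. n9.off = 1  [b.lab * -1 + 6]
27. n13.hot = 21  [(if B.wid then S.cnt else B.off) + 5]
28. n14.hot = 19  [terminal]
29. n15.idx = 8  [terminal]
30. n16.mk = false  [terminal]
31. n13.lab = "wk"  ["wk"]
32. n13.ok = true  [e.idx > 7]
33. n13.fin = "vx"  ["vx"]
34. n8.acc = -3  [-3]
35. n17.fin = "vk"  [terminal]
36. n18.pre = 19  [S₀.cnt + 3]
37. n19.pre = 11  [B₀.pre - 8]
38. n20.fin = "pn"  [terminal]
39. n19.key = 11  [B.pre]
40. n19.wid = false  [B.pre > 11]
41. n19.off = 9  [B.pre * 3 - 24]
42. n21.hot = 0  [B₁.off - 9]
43. n22.mk = true  [terminal]
44. n21.lab = "nm"  ["nm"]
45. n21.ok = false  [A.hot > 0]
46. n21.fin = "uv"  ["uv"]
47. n18.key = 18  [B₁.off * -1 + 27]
48. n18.wid = false  [A.ok == true]
49. n18.off = 5  [B₁.key - 6]
50. n7.acc = 8  [8]
51. n1.lab = "mr"  ["mr"]
52. n1.ok = false  [A.hot > 17]
53. n1.fin = "mq"  ["mq"]
54. n0.acc = 2  [S.cnt + 8]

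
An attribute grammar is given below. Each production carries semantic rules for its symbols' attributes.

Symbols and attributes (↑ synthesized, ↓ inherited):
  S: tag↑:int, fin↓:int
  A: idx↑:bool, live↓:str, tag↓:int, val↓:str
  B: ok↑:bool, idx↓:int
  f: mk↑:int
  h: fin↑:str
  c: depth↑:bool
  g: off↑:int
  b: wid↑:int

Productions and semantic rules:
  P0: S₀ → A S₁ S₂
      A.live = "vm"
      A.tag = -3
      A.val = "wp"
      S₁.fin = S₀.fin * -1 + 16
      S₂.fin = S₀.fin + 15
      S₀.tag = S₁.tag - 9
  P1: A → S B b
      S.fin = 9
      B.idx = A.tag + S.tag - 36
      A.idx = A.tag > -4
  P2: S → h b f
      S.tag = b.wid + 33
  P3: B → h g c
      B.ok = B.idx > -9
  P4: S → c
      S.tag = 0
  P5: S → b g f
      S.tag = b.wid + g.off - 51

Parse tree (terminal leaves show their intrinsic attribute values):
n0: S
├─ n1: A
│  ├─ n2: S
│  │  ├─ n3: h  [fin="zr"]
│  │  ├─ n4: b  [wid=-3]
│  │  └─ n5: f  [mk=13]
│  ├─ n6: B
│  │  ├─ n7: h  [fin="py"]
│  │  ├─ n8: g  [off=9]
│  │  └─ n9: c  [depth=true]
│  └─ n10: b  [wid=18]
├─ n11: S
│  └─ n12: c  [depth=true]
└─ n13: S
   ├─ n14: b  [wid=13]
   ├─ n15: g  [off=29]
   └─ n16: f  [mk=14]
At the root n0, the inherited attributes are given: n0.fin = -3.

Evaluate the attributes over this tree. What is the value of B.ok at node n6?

false

1. n0.fin = -3  [given at root]
2. n1.live = "vm"  ["vm"]
3. n1.tag = -3  [-3]
4. n1.val = "wp"  ["wp"]
5. n2.fin = 9  [9]
6. n3.fin = "zr"  [terminal]
7. n4.wid = -3  [terminal]
8. n5.mk = 13  [terminal]
9. n2.tag = 30  [b.wid + 33]
10. n6.idx = -9  [A.tag + S.tag - 36]
11. n7.fin = "py"  [terminal]
12. n8.off = 9  [terminal]
13. n9.depth = true  [terminal]
14. n6.ok = false  [B.idx > -9]
15. n10.wid = 18  [terminal]
16. n1.idx = true  [A.tag > -4]
17. n11.fin = 19  [S₀.fin * -1 + 16]
18. n12.depth = true  [terminal]
19. n11.tag = 0  [0]
20. n13.fin = 12  [S₀.fin + 15]
21. n14.wid = 13  [terminal]
22. n15.off = 29  [terminal]
23. n16.mk = 14  [terminal]
24. n13.tag = -9  [b.wid + g.off - 51]
25. n0.tag = -9  [S₁.tag - 9]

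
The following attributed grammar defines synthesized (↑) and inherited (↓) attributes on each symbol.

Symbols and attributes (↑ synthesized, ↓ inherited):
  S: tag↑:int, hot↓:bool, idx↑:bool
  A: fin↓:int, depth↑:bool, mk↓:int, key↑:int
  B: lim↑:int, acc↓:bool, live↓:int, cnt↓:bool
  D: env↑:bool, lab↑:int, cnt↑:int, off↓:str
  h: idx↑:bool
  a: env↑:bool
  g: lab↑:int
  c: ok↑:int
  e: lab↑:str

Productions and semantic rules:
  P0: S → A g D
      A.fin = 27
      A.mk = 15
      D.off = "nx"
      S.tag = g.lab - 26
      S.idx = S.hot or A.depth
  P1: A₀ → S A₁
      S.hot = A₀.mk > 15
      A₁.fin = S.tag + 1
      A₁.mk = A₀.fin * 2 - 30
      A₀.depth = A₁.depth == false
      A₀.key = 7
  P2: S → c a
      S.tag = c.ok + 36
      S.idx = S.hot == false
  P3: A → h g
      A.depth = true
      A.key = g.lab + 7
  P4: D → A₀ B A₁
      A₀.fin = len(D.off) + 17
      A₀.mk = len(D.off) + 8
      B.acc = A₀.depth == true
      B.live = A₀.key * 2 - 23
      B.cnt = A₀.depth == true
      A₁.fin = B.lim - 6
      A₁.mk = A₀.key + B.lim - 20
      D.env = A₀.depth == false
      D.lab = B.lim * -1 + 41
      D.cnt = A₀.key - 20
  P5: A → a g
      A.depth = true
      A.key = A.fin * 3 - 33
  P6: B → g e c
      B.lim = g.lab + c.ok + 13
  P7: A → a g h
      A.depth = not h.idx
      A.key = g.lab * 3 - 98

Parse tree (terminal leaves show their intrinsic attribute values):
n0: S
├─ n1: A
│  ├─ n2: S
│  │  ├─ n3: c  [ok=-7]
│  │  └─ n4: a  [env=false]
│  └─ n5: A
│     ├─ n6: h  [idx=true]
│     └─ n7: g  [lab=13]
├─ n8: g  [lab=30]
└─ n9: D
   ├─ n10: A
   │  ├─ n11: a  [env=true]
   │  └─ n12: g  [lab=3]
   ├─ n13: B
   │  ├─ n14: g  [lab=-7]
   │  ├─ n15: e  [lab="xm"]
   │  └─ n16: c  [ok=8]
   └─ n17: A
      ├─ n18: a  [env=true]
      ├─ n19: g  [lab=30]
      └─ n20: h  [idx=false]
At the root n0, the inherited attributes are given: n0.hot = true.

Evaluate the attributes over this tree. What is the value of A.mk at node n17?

18

1. n0.hot = true  [given at root]
2. n1.fin = 27  [27]
3. n1.mk = 15  [15]
4. n2.hot = false  [A₀.mk > 15]
5. n3.ok = -7  [terminal]
6. n4.env = false  [terminal]
7. n2.tag = 29  [c.ok + 36]
8. n2.idx = true  [S.hot == false]
9. n5.fin = 30  [S.tag + 1]
10. n5.mk = 24  [A₀.fin * 2 - 30]
11. n6.idx = true  [terminal]
12. n7.lab = 13  [terminal]
13. n5.depth = true  [true]
14. n5.key = 20  [g.lab + 7]
15. n1.depth = false  [A₁.depth == false]
16. n1.key = 7  [7]
17. n8.lab = 30  [terminal]
18. n9.off = "nx"  ["nx"]
19. n10.fin = 19  [len(D.off) + 17]
20. n10.mk = 10  [len(D.off) + 8]
21. n11.env = true  [terminal]
22. n12.lab = 3  [terminal]
23. n10.depth = true  [true]
24. n10.key = 24  [A.fin * 3 - 33]
25. n13.acc = true  [A₀.depth == true]
26. n13.live = 25  [A₀.key * 2 - 23]
27. n13.cnt = true  [A₀.depth == true]
28. n14.lab = -7  [terminal]
29. n15.lab = "xm"  [terminal]
30. n16.ok = 8  [terminal]
31. n13.lim = 14  [g.lab + c.ok + 13]
32. n17.fin = 8  [B.lim - 6]
33. n17.mk = 18  [A₀.key + B.lim - 20]
34. n18.env = true  [terminal]
35. n19.lab = 30  [terminal]
36. n20.idx = false  [terminal]
37. n17.depth = true  [not h.idx]
38. n17.key = -8  [g.lab * 3 - 98]
39. n9.env = false  [A₀.depth == false]
40. n9.lab = 27  [B.lim * -1 + 41]
41. n9.cnt = 4  [A₀.key - 20]
42. n0.tag = 4  [g.lab - 26]
43. n0.idx = true  [S.hot or A.depth]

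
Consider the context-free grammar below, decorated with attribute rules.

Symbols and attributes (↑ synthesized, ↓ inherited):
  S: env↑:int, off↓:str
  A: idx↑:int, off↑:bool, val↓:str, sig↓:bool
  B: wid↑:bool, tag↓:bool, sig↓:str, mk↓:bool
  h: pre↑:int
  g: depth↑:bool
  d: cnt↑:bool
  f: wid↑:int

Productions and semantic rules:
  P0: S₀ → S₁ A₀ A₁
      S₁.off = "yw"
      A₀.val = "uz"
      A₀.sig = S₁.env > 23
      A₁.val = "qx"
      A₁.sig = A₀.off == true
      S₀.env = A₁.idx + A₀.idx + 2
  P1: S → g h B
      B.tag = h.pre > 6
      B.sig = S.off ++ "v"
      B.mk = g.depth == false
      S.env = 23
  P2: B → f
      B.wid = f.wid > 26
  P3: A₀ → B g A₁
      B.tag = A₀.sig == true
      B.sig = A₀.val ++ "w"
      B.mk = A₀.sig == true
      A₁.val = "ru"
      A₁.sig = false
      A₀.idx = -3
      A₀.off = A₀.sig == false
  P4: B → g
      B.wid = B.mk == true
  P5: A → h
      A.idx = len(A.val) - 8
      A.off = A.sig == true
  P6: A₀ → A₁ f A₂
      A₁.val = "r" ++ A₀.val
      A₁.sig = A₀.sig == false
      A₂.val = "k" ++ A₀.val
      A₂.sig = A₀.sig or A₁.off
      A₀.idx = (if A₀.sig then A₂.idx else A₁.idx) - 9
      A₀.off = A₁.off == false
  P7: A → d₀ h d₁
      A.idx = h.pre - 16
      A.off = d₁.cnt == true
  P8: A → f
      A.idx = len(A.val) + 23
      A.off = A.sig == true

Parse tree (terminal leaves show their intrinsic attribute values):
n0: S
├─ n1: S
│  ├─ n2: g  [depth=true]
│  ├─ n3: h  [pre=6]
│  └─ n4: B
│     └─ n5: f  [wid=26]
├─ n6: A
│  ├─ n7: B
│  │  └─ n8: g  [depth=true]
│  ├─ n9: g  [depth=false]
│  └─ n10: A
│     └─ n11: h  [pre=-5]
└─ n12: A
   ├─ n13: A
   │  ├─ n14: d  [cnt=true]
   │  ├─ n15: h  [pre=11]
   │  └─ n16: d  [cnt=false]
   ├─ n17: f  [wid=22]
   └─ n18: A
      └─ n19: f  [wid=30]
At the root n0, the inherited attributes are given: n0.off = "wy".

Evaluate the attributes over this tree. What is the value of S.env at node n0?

16

1. n0.off = "wy"  [given at root]
2. n1.off = "yw"  ["yw"]
3. n2.depth = true  [terminal]
4. n3.pre = 6  [terminal]
5. n4.tag = false  [h.pre > 6]
6. n4.sig = "ywv"  [S.off ++ "v"]
7. n4.mk = false  [g.depth == false]
8. n5.wid = 26  [terminal]
9. n4.wid = false  [f.wid > 26]
10. n1.env = 23  [23]
11. n6.val = "uz"  ["uz"]
12. n6.sig = false  [S₁.env > 23]
13. n7.tag = false  [A₀.sig == true]
14. n7.sig = "uzw"  [A₀.val ++ "w"]
15. n7.mk = false  [A₀.sig == true]
16. n8.depth = true  [terminal]
17. n7.wid = false  [B.mk == true]
18. n9.depth = false  [terminal]
19. n10.val = "ru"  ["ru"]
20. n10.sig = false  [false]
21. n11.pre = -5  [terminal]
22. n10.idx = -6  [len(A.val) - 8]
23. n10.off = false  [A.sig == true]
24. n6.idx = -3  [-3]
25. n6.off = true  [A₀.sig == false]
26. n12.val = "qx"  ["qx"]
27. n12.sig = true  [A₀.off == true]
28. n13.val = "rqx"  ["r" ++ A₀.val]
29. n13.sig = false  [A₀.sig == false]
30. n14.cnt = true  [terminal]
31. n15.pre = 11  [terminal]
32. n16.cnt = false  [terminal]
33. n13.idx = -5  [h.pre - 16]
34. n13.off = false  [d₁.cnt == true]
35. n17.wid = 22  [terminal]
36. n18.val = "kqx"  ["k" ++ A₀.val]
37. n18.sig = true  [A₀.sig or A₁.off]
38. n19.wid = 30  [terminal]
39. n18.idx = 26  [len(A.val) + 23]
40. n18.off = true  [A.sig == true]
41. n12.idx = 17  [(if A₀.sig then A₂.idx else A₁.idx) - 9]
42. n12.off = true  [A₁.off == false]
43. n0.env = 16  [A₁.idx + A₀.idx + 2]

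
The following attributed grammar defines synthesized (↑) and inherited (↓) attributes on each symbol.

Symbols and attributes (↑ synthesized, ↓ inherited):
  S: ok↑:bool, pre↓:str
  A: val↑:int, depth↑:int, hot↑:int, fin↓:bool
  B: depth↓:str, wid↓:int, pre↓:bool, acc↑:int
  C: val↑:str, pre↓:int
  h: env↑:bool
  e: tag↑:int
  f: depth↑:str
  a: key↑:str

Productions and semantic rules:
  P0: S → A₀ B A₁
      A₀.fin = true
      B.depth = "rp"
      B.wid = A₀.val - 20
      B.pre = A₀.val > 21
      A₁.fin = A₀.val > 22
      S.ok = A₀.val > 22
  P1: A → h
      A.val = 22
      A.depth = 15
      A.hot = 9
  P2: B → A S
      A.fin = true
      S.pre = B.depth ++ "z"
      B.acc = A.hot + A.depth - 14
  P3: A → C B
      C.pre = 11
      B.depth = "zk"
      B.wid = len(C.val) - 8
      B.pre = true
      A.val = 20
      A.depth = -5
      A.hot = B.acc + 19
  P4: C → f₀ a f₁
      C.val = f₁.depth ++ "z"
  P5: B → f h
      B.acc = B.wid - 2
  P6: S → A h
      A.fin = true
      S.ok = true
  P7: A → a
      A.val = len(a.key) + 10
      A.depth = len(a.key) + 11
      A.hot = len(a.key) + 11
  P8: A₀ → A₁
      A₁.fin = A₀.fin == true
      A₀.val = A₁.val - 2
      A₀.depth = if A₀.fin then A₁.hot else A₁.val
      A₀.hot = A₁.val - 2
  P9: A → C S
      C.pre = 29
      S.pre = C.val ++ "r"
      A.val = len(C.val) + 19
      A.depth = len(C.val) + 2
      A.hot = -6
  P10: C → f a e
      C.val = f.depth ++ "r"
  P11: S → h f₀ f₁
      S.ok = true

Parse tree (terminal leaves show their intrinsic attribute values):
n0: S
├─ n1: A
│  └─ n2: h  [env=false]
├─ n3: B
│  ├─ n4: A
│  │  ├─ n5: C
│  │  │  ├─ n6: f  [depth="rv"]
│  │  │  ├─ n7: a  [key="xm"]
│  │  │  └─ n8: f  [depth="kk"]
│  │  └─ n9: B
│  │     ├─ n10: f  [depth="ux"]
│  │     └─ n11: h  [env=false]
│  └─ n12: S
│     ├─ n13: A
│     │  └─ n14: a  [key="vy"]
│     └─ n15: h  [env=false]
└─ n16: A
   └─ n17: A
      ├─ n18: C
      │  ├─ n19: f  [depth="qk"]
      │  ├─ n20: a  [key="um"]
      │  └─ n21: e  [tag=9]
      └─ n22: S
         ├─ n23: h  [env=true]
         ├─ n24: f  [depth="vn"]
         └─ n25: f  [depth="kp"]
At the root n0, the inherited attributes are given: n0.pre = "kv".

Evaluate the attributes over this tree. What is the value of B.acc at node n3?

-7

1. n0.pre = "kv"  [given at root]
2. n1.fin = true  [true]
3. n2.env = false  [terminal]
4. n1.val = 22  [22]
5. n1.depth = 15  [15]
6. n1.hot = 9  [9]
7. n3.depth = "rp"  ["rp"]
8. n3.wid = 2  [A₀.val - 20]
9. n3.pre = true  [A₀.val > 21]
10. n4.fin = true  [true]
11. n5.pre = 11  [11]
12. n6.depth = "rv"  [terminal]
13. n7.key = "xm"  [terminal]
14. n8.depth = "kk"  [terminal]
15. n5.val = "kkz"  [f₁.depth ++ "z"]
16. n9.depth = "zk"  ["zk"]
17. n9.wid = -5  [len(C.val) - 8]
18. n9.pre = true  [true]
19. n10.depth = "ux"  [terminal]
20. n11.env = false  [terminal]
21. n9.acc = -7  [B.wid - 2]
22. n4.val = 20  [20]
23. n4.depth = -5  [-5]
24. n4.hot = 12  [B.acc + 19]
25. n12.pre = "rpz"  [B.depth ++ "z"]
26. n13.fin = true  [true]
27. n14.key = "vy"  [terminal]
28. n13.val = 12  [len(a.key) + 10]
29. n13.depth = 13  [len(a.key) + 11]
30. n13.hot = 13  [len(a.key) + 11]
31. n15.env = false  [terminal]
32. n12.ok = true  [true]
33. n3.acc = -7  [A.hot + A.depth - 14]
34. n16.fin = false  [A₀.val > 22]
35. n17.fin = false  [A₀.fin == true]
36. n18.pre = 29  [29]
37. n19.depth = "qk"  [terminal]
38. n20.key = "um"  [terminal]
39. n21.tag = 9  [terminal]
40. n18.val = "qkr"  [f.depth ++ "r"]
41. n22.pre = "qkrr"  [C.val ++ "r"]
42. n23.env = true  [terminal]
43. n24.depth = "vn"  [terminal]
44. n25.depth = "kp"  [terminal]
45. n22.ok = true  [true]
46. n17.val = 22  [len(C.val) + 19]
47. n17.depth = 5  [len(C.val) + 2]
48. n17.hot = -6  [-6]
49. n16.val = 20  [A₁.val - 2]
50. n16.depth = 22  [if A₀.fin then A₁.hot else A₁.val]
51. n16.hot = 20  [A₁.val - 2]
52. n0.ok = false  [A₀.val > 22]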